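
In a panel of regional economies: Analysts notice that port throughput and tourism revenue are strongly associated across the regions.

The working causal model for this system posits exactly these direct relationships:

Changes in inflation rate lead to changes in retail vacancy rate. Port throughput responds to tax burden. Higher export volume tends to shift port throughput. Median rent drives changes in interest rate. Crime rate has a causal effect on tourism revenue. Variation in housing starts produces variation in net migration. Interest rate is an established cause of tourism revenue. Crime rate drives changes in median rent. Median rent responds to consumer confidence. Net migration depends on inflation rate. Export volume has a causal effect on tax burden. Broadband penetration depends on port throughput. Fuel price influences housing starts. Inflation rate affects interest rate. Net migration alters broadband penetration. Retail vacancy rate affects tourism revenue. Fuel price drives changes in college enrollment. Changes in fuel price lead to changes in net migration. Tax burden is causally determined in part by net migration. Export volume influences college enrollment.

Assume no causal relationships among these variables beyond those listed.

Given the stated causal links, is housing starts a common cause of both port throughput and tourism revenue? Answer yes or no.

no

Housing starts has no stated causal path to tourism revenue. A confounder must cause both variables, so housing starts does not qualify.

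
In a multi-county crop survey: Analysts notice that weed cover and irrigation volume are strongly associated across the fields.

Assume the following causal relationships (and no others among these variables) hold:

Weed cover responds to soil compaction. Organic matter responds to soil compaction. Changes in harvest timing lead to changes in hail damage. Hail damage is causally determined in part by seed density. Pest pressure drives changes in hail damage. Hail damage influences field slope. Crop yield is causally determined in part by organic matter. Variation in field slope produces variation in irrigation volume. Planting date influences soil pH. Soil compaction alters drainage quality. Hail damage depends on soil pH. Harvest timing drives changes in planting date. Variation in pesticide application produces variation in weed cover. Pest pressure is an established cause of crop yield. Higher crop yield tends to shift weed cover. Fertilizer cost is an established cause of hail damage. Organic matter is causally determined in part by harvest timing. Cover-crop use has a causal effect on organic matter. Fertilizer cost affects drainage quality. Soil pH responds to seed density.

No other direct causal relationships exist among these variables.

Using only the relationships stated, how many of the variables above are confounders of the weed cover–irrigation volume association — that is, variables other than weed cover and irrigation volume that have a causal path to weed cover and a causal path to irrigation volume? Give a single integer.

2

The common causes are: harvest timing (to weed cover via harvest timing → organic matter → crop yield → weed cover; to irrigation volume via harvest timing → hail damage → field slope → irrigation volume); pest pressure (to weed cover via pest pressure → crop yield → weed cover; to irrigation volume via pest pressure → hail damage → field slope → irrigation volume).
Every other variable lacks a causal path to at least one of weed cover and irrigation volume.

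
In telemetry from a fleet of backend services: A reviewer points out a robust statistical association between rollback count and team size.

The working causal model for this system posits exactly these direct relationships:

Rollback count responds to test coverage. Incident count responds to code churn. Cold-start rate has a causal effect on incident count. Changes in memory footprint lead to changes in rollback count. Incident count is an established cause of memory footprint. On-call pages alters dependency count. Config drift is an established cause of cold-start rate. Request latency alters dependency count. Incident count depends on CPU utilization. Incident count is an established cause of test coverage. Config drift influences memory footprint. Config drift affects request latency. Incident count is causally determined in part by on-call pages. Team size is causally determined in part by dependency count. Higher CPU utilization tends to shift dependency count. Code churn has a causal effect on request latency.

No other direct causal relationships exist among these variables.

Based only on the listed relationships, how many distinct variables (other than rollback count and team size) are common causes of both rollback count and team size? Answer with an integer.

The common causes are: CPU utilization (to rollback count via CPU utilization → incident count → test coverage → rollback count; to team size via CPU utilization → dependency count → team size); code churn (to rollback count via code churn → incident count → test coverage → rollback count; to team size via code churn → request latency → dependency count → team size); config drift (to rollback count via config drift → memory footprint → rollback count; to team size via config drift → request latency → dependency count → team size); on-call pages (to rollback count via on-call pages → incident count → test coverage → rollback count; to team size via on-call pages → dependency count → team size).
Every other variable lacks a causal path to at least one of rollback count and team size.

4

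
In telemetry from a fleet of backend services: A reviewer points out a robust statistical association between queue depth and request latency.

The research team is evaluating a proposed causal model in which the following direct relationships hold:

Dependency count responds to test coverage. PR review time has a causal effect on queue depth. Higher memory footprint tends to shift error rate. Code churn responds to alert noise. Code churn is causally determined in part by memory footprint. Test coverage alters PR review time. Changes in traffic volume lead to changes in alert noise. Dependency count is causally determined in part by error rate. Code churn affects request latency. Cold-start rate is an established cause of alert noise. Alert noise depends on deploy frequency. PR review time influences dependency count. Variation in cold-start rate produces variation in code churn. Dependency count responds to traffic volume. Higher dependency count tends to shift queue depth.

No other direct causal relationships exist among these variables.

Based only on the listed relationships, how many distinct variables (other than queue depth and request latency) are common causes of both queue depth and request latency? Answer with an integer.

2

The common causes are: memory footprint (to queue depth via memory footprint → error rate → dependency count → queue depth; to request latency via memory footprint → code churn → request latency); traffic volume (to queue depth via traffic volume → dependency count → queue depth; to request latency via traffic volume → alert noise → code churn → request latency).
Every other variable lacks a causal path to at least one of queue depth and request latency.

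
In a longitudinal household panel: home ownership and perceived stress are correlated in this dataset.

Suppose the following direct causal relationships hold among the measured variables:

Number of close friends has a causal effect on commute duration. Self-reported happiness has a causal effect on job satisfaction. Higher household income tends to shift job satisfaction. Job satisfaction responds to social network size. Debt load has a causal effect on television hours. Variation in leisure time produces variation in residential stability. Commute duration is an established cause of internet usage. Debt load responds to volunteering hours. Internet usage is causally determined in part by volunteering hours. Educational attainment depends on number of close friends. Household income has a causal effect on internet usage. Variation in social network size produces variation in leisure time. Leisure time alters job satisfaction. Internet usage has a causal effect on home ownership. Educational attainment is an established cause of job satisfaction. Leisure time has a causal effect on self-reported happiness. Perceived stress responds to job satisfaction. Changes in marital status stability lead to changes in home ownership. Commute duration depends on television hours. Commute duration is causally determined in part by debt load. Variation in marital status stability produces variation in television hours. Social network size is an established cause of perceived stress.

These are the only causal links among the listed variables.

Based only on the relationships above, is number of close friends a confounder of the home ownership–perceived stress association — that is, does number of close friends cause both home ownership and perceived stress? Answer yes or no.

yes

Number of close friends has a causal path to home ownership (number of close friends → commute duration → internet usage → home ownership) and to perceived stress (number of close friends → educational attainment → job satisfaction → perceived stress), so it is a common cause of both — a confounder.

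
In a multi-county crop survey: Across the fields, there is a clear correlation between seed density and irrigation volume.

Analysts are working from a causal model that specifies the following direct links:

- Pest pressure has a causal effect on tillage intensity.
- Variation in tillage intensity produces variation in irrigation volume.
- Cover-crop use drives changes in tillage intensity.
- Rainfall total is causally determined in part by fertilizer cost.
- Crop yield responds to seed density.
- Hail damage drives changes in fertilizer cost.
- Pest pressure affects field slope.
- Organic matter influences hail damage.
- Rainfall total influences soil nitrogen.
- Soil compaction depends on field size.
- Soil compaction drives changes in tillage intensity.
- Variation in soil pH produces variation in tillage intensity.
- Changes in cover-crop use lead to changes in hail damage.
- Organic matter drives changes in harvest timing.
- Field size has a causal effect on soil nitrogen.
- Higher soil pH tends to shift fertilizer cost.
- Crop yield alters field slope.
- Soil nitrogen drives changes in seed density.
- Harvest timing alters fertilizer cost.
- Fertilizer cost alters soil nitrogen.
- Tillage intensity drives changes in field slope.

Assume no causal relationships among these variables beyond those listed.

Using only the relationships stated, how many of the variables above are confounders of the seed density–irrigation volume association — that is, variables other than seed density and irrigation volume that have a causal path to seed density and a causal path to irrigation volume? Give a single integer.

The common causes are: cover-crop use (to seed density via cover-crop use → hail damage → fertilizer cost → soil nitrogen → seed density; to irrigation volume via cover-crop use → tillage intensity → irrigation volume); field size (to seed density via field size → soil nitrogen → seed density; to irrigation volume via field size → soil compaction → tillage intensity → irrigation volume); soil pH (to seed density via soil pH → fertilizer cost → soil nitrogen → seed density; to irrigation volume via soil pH → tillage intensity → irrigation volume).
Every other variable lacks a causal path to at least one of seed density and irrigation volume.

3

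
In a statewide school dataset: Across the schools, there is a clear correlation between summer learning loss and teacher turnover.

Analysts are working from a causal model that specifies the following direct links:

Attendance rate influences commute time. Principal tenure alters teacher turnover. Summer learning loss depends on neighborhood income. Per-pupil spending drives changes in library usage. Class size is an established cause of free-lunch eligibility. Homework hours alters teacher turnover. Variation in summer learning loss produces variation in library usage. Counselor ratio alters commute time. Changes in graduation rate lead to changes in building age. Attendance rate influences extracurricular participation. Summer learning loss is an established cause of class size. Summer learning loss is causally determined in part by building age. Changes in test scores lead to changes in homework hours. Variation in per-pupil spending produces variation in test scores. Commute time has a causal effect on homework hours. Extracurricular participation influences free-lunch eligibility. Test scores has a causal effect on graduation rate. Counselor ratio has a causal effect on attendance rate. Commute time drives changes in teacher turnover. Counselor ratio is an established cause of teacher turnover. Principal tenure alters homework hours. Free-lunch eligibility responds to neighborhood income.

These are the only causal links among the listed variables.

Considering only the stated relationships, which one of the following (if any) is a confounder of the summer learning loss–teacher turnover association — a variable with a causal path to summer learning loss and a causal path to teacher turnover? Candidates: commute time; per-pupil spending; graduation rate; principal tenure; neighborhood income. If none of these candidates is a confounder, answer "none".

Per-pupil spending causes summer learning loss (per-pupil spending → test scores → graduation rate → building age → summer learning loss) and also causes teacher turnover (per-pupil spending → test scores → homework hours → teacher turnover); it is a common cause of both.
Each of the other candidates lacks a causal path to at least one of summer learning loss and teacher turnover, so they do not confound the relationship.

per-pupil spending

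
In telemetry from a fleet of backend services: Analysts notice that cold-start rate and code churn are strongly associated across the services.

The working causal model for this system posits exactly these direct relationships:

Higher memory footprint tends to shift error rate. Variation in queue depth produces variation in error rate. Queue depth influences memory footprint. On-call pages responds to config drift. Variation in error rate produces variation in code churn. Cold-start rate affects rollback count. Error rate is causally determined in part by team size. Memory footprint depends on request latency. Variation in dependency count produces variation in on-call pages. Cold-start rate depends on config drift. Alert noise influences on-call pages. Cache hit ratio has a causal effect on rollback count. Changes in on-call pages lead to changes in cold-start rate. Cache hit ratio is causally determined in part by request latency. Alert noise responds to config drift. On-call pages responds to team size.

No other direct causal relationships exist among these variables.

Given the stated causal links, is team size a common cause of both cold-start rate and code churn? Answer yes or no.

Team size has a causal path to cold-start rate (team size → on-call pages → cold-start rate) and to code churn (team size → error rate → code churn), so it is a common cause of both — a confounder.

yes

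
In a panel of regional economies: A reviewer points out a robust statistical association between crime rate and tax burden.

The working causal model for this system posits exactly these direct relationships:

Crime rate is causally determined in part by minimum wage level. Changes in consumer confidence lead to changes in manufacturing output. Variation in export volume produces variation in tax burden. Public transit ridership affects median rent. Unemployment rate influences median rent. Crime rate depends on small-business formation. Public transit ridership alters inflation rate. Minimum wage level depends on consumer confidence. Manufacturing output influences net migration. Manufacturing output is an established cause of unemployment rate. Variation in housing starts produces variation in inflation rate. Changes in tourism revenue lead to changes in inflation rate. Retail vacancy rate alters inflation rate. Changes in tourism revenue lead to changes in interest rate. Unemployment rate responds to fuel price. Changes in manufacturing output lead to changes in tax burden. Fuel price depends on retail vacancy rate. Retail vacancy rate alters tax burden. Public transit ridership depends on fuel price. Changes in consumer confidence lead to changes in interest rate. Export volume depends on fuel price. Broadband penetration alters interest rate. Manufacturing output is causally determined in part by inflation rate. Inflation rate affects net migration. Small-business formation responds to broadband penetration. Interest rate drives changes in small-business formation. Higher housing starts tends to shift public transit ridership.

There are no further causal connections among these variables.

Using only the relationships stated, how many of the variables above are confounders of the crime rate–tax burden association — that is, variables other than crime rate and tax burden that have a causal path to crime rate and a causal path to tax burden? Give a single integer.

The common causes are: consumer confidence (to crime rate via consumer confidence → minimum wage level → crime rate; to tax burden via consumer confidence → manufacturing output → tax burden); tourism revenue (to crime rate via tourism revenue → interest rate → small-business formation → crime rate; to tax burden via tourism revenue → inflation rate → manufacturing output → tax burden).
Every other variable lacks a causal path to at least one of crime rate and tax burden.

2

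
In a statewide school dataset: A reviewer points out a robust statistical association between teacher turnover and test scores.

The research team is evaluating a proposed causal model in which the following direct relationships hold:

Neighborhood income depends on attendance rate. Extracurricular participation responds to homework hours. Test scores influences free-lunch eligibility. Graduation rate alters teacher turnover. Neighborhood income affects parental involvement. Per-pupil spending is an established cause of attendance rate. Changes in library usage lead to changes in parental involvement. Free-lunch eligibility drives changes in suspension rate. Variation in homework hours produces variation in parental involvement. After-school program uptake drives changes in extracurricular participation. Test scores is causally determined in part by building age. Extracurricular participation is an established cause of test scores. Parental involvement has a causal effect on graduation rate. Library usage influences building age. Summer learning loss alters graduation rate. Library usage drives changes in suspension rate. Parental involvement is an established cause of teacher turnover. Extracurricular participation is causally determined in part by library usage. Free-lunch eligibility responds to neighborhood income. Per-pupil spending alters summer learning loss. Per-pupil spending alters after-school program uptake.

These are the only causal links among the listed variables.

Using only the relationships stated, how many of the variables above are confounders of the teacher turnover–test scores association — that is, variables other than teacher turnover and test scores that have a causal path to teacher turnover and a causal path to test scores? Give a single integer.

The common causes are: homework hours (to teacher turnover via homework hours → parental involvement → teacher turnover; to test scores via homework hours → extracurricular participation → test scores); library usage (to teacher turnover via library usage → parental involvement → teacher turnover; to test scores via library usage → extracurricular participation → test scores); per-pupil spending (to teacher turnover via per-pupil spending → summer learning loss → graduation rate → teacher turnover; to test scores via per-pupil spending → after-school program uptake → extracurricular participation → test scores).
Every other variable lacks a causal path to at least one of teacher turnover and test scores.

3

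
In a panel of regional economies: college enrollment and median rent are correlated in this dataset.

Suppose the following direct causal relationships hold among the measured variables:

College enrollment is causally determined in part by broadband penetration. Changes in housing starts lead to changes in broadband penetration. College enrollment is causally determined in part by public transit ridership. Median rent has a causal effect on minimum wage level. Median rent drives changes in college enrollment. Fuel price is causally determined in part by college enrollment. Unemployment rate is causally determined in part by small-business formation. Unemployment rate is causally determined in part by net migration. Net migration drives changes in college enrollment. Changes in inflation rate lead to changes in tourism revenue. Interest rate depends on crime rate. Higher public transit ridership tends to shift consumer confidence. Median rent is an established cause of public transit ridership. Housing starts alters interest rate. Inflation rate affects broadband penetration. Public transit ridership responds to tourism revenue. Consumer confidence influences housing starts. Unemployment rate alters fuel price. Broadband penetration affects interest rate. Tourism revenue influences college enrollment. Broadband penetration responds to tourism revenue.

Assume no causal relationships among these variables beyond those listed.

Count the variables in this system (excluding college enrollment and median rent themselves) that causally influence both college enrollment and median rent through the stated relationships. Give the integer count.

0

No listed variable has a causal path to both college enrollment and median rent, so there are no common causes.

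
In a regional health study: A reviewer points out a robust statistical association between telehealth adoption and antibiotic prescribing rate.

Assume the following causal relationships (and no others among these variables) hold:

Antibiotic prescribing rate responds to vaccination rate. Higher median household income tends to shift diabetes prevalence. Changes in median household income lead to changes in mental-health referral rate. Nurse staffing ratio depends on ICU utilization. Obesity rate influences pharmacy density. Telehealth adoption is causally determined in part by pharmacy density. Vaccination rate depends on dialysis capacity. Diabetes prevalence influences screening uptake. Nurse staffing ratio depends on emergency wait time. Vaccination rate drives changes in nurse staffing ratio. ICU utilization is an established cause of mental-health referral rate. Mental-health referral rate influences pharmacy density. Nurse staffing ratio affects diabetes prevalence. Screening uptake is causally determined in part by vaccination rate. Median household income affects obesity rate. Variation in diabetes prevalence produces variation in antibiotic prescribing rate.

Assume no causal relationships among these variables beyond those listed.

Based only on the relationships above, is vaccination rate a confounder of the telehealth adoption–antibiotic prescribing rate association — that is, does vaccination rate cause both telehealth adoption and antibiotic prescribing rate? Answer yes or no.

no

Vaccination rate has no stated causal path to telehealth adoption. A confounder must cause both variables, so vaccination rate does not qualify.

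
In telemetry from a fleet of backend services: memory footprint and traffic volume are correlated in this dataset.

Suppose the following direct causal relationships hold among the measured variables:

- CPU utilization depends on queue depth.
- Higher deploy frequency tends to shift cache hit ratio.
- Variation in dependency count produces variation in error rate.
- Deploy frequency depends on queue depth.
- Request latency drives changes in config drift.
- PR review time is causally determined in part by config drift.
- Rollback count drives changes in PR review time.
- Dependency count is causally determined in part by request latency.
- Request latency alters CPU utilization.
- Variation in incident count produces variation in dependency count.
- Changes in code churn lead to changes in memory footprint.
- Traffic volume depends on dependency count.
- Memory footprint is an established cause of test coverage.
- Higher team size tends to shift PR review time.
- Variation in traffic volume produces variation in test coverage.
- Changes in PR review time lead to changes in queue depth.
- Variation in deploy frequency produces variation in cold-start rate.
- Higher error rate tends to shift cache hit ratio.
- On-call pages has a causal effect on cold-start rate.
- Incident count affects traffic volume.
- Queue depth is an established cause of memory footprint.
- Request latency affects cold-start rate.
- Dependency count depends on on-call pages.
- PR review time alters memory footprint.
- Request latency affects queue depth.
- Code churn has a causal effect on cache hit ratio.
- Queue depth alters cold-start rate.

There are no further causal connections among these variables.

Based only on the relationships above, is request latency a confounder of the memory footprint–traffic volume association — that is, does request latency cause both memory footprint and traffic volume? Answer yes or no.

Request latency has a causal path to memory footprint (request latency → queue depth → memory footprint) and to traffic volume (request latency → dependency count → traffic volume), so it is a common cause of both — a confounder.

yes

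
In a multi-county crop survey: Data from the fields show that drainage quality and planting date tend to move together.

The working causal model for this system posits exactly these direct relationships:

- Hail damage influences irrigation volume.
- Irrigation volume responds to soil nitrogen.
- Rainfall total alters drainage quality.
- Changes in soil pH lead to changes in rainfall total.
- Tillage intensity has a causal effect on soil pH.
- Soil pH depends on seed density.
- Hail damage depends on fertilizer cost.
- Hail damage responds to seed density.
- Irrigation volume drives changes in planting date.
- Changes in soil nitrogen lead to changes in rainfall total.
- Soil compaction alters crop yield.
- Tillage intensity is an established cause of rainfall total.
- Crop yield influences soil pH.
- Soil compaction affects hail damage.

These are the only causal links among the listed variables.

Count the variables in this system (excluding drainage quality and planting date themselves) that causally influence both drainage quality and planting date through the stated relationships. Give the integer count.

3

The common causes are: seed density (to drainage quality via seed density → soil pH → rainfall total → drainage quality; to planting date via seed density → hail damage → irrigation volume → planting date); soil compaction (to drainage quality via soil compaction → crop yield → soil pH → rainfall total → drainage quality; to planting date via soil compaction → hail damage → irrigation volume → planting date); soil nitrogen (to drainage quality via soil nitrogen → rainfall total → drainage quality; to planting date via soil nitrogen → irrigation volume → planting date).
Every other variable lacks a causal path to at least one of drainage quality and planting date.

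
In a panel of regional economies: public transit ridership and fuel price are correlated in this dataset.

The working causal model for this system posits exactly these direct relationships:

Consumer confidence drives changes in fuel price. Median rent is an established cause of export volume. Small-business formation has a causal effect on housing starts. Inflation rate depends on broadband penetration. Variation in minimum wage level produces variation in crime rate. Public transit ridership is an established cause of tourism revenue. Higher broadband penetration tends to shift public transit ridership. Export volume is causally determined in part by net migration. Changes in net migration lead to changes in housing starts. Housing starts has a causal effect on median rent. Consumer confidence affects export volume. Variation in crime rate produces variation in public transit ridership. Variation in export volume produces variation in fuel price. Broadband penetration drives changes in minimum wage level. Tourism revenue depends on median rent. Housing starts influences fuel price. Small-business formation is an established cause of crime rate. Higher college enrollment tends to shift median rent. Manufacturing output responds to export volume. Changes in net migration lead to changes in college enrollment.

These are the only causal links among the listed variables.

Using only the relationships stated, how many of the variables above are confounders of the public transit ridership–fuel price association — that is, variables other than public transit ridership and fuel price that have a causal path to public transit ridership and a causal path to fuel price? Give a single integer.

1

The common causes are: small-business formation (to public transit ridership via small-business formation → crime rate → public transit ridership; to fuel price via small-business formation → housing starts → fuel price).
Every other variable lacks a causal path to at least one of public transit ridership and fuel price.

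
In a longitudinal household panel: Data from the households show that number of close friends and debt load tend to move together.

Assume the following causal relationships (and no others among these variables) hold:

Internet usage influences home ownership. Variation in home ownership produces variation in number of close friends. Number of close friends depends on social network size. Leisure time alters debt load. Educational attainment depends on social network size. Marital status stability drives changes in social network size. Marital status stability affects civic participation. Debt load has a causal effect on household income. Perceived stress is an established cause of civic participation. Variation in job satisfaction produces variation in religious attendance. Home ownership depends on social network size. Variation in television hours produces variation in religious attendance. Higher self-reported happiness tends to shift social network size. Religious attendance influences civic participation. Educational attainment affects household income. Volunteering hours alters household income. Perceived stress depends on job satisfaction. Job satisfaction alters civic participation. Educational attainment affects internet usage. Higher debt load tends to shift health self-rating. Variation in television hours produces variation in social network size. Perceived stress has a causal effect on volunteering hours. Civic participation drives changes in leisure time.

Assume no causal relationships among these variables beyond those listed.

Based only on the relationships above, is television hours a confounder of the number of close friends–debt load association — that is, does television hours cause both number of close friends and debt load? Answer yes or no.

yes

Television hours has a causal path to number of close friends (television hours → social network size → number of close friends) and to debt load (television hours → religious attendance → civic participation → leisure time → debt load), so it is a common cause of both — a confounder.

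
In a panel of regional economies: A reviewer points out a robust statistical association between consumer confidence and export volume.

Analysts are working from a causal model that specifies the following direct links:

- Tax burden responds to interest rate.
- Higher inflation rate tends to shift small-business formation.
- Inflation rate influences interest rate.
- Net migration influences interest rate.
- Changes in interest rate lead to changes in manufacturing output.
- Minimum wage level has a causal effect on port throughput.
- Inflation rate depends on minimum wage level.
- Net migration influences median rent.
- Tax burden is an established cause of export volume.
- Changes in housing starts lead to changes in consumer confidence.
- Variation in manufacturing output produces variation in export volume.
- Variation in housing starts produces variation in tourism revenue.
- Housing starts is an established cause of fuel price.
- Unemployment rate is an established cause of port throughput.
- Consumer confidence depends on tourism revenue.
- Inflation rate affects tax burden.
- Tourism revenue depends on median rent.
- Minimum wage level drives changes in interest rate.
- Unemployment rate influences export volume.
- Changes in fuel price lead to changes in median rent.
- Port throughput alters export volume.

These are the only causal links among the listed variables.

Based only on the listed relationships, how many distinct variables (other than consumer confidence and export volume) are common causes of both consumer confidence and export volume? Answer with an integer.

1

The common causes are: net migration (to consumer confidence via net migration → median rent → tourism revenue → consumer confidence; to export volume via net migration → interest rate → tax burden → export volume).
Every other variable lacks a causal path to at least one of consumer confidence and export volume.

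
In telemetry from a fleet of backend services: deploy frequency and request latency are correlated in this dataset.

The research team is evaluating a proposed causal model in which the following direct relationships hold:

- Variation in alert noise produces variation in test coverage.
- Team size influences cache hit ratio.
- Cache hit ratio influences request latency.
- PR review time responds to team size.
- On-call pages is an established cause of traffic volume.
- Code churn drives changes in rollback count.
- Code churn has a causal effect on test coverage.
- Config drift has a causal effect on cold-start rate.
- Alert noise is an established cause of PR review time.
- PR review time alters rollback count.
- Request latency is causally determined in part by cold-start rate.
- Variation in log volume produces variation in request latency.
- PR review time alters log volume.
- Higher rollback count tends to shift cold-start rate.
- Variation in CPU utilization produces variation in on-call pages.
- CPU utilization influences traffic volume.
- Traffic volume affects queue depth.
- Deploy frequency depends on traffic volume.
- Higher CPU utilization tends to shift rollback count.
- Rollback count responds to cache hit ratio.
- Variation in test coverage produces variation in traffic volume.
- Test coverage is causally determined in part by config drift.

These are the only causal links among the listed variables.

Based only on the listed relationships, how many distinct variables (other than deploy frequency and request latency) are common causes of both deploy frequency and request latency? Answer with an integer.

4

The common causes are: CPU utilization (to deploy frequency via CPU utilization → traffic volume → deploy frequency; to request latency via CPU utilization → rollback count → cold-start rate → request latency); alert noise (to deploy frequency via alert noise → test coverage → traffic volume → deploy frequency; to request latency via alert noise → PR review time → log volume → request latency); code churn (to deploy frequency via code churn → test coverage → traffic volume → deploy frequency; to request latency via code churn → rollback count → cold-start rate → request latency); config drift (to deploy frequency via config drift → test coverage → traffic volume → deploy frequency; to request latency via config drift → cold-start rate → request latency).
Every other variable lacks a causal path to at least one of deploy frequency and request latency.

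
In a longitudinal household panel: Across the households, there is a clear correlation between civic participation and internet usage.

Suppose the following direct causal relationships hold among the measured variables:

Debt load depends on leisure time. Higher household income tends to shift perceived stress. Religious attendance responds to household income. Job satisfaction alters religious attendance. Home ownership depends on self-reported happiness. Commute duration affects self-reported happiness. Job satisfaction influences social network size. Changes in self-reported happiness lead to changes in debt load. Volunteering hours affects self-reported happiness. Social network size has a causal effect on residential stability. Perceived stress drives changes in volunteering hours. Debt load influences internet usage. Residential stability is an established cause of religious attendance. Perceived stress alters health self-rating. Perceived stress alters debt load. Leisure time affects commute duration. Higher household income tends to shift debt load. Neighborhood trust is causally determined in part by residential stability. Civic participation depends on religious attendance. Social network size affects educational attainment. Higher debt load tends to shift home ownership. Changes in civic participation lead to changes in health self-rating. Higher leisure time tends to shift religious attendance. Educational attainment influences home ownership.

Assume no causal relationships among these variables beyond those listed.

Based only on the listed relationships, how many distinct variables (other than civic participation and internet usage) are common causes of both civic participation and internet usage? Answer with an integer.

The common causes are: household income (to civic participation via household income → religious attendance → civic participation; to internet usage via household income → debt load → internet usage); leisure time (to civic participation via leisure time → religious attendance → civic participation; to internet usage via leisure time → debt load → internet usage).
Every other variable lacks a causal path to at least one of civic participation and internet usage.

2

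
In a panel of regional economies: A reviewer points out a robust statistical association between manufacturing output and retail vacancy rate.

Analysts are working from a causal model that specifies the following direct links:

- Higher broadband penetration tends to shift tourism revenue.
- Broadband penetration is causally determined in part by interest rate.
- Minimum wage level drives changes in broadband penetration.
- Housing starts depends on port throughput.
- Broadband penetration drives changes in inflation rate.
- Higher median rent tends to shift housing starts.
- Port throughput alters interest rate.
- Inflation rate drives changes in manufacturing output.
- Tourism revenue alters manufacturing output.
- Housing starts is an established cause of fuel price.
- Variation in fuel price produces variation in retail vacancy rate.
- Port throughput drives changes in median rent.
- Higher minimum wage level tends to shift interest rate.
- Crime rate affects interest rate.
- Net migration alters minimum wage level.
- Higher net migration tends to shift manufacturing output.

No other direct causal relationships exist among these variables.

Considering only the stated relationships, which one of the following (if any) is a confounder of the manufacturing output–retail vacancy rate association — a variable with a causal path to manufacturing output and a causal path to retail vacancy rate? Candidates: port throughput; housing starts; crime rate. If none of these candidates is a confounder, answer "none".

port throughput

Port throughput causes manufacturing output (port throughput → interest rate → broadband penetration → inflation rate → manufacturing output) and also causes retail vacancy rate (port throughput → housing starts → fuel price → retail vacancy rate); it is a common cause of both.
Each of the other candidates lacks a causal path to at least one of manufacturing output and retail vacancy rate, so they do not confound the relationship.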